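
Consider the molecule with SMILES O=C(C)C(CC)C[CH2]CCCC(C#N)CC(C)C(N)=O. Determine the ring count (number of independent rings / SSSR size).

0

In SMILES, each pair of matching ring-closure digits denotes one ring-closing bond; the number of such bonds equals the number of independent rings.
Ring-closure bonds here: 0.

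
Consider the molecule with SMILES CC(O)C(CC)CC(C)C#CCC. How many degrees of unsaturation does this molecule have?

Molecular formula: C12H22O.
DoU = (2C + 2 + N − H − X) / 2, where X is the halogen count and O/S are ignored.
    = (2·12 + 2 + 0 − 22 − 0) / 2 = 4 / 2 = 2.

2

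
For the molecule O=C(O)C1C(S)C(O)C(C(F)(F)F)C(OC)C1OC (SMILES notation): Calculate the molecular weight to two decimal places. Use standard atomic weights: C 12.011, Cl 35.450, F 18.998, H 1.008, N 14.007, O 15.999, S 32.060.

First, the molecular formula is C10H15F3O5S (counting implicit H from valence).
  C: 10 × 12.011 = 120.110
  F: 3 × 18.998 = 56.994
  H: 15 × 1.008 = 15.120
  O: 5 × 15.999 = 79.995
  S: 1 × 32.060 = 32.060
Sum: 10×12.011 + 3×18.998 + 15×1.008 + 5×15.999 + 1×32.060 = 304.279 → 304.28 g/mol.

304.28 g/mol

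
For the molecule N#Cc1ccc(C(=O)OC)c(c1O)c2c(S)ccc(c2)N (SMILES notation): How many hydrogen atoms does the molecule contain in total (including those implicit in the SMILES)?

Walk through each heavy atom and fill implicit hydrogens from standard valence (C 4, N 3, O 2, S 2, halogen 1); for lowercase aromatic atoms, an aromatic c carries 1 H when it has two neighbours and 0 H with three, and aromatic n carries 0 H:
  atom 1: N, bond orders sum to 3 (valence 3) → 0 H
  atom 2: C, bond orders sum to 4 (valence 4) → 0 H
  atom 3: aromatic c, 3 neighbours → 0 H
  atom 4: aromatic c, 2 neighbours → 1 H
  atom 5: aromatic c, 2 neighbours → 1 H
  atom 6: aromatic c, 3 neighbours → 0 H
  atom 7: C, bond orders sum to 4 (valence 4) → 0 H
  atom 8: O, bond orders sum to 2 (valence 2) → 0 H
  atom 9: O, bond orders sum to 2 (valence 2) → 0 H
  atom 10: C, bond orders sum to 1 (valence 4) → 3 H
  atom 11: aromatic c, 3 neighbours → 0 H
  atom 12: aromatic c, 3 neighbours → 0 H
  atom 13: O, bond orders sum to 1 (valence 2) → 1 H
  atom 14: aromatic c, 3 neighbours → 0 H
  atom 15: aromatic c, 3 neighbours → 0 H
  atom 16: S, bond orders sum to 1 (valence 2) → 1 H
  atom 17: aromatic c, 2 neighbours → 1 H
  atom 18: aromatic c, 2 neighbours → 1 H
  atom 19: aromatic c, 3 neighbours → 0 H
  atom 20: aromatic c, 2 neighbours → 1 H
  atom 21: N, bond orders sum to 1 (valence 3) → 2 H
Total hydrogens: 12.

12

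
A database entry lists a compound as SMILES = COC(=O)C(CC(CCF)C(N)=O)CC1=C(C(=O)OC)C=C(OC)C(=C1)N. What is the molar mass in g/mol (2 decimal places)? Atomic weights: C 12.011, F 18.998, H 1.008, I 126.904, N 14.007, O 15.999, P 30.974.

First, the molecular formula is C18H25FN2O6 (counting implicit H from valence).
  C: 18 × 12.011 = 216.198
  F: 1 × 18.998 = 18.998
  H: 25 × 1.008 = 25.200
  N: 2 × 14.007 = 28.014
  O: 6 × 15.999 = 95.994
Sum: 18×12.011 + 1×18.998 + 25×1.008 + 2×14.007 + 6×15.999 = 384.404 → 384.40 g/mol.

384.40 g/mol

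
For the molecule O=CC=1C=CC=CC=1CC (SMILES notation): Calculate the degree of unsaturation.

5

Degree of unsaturation = (number of rings) + (number of π bonds).
Ring closures in the SMILES: 1.
π bonds: 4 double bonds (each 1 DoU) → 4 DoU from unsaturation.
Total DoU = 1 + 4 = 5.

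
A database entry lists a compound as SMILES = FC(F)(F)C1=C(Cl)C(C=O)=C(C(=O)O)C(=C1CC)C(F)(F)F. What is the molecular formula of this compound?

Walk through each heavy atom and fill implicit hydrogens from standard valence (C 4, N 3, O 2, S 2, halogen 1):
  atom 1: F (halogen, monovalent) → 0 H
  atom 2: C, bond orders sum to 4 (valence 4) → 0 H
  atom 3: F (halogen, monovalent) → 0 H
  atom 4: F (halogen, monovalent) → 0 H
  atom 5: C, bond orders sum to 4 (valence 4) → 0 H
  atom 6: C, bond orders sum to 4 (valence 4) → 0 H
  atom 7: Cl (halogen, monovalent) → 0 H
  atom 8: C, bond orders sum to 4 (valence 4) → 0 H
  atom 9: C, bond orders sum to 3 (valence 4) → 1 H
  atom 10: O, bond orders sum to 2 (valence 2) → 0 H
  atom 11: C, bond orders sum to 4 (valence 4) → 0 H
  atom 12: C, bond orders sum to 4 (valence 4) → 0 H
  atom 13: O, bond orders sum to 2 (valence 2) → 0 H
  atom 14: O, bond orders sum to 1 (valence 2) → 1 H
  atom 15: C, bond orders sum to 4 (valence 4) → 0 H
  atom 16: C, bond orders sum to 4 (valence 4) → 0 H
  atom 17: C, bond orders sum to 2 (valence 4) → 2 H
  atom 18: C, bond orders sum to 1 (valence 4) → 3 H
  atom 19: C, bond orders sum to 4 (valence 4) → 0 H
  atom 20: F (halogen, monovalent) → 0 H
  atom 21: F (halogen, monovalent) → 0 H
  atom 22: F (halogen, monovalent) → 0 H
Totals → C:12, H:7, Cl:1, F:6, O:3.
In Hill order: C12H7ClF6O3.

C12H7ClF6O3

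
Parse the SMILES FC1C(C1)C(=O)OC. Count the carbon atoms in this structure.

Count every carbon token in the SMILES (each C, including those in ring-closure positions and inside branches).
Carbon count: 5.

5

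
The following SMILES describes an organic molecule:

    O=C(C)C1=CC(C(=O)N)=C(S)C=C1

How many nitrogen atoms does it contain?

1

Scan the SMILES for N atoms (remember two-letter symbols like Cl and Br are single atoms).
Nitrogen count: 1.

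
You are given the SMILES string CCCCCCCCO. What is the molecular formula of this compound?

C8H18O

Walk through each heavy atom and fill implicit hydrogens from standard valence (C 4, N 3, O 2, S 2, halogen 1):
  atom 1: C, bond orders sum to 1 (valence 4) → 3 H
  atom 2: C, bond orders sum to 2 (valence 4) → 2 H
  atom 3: C, bond orders sum to 2 (valence 4) → 2 H
  atom 4: C, bond orders sum to 2 (valence 4) → 2 H
  atom 5: C, bond orders sum to 2 (valence 4) → 2 H
  atom 6: C, bond orders sum to 2 (valence 4) → 2 H
  atom 7: C, bond orders sum to 2 (valence 4) → 2 H
  atom 8: C, bond orders sum to 2 (valence 4) → 2 H
  atom 9: O, bond orders sum to 1 (valence 2) → 1 H
Totals → C:8, H:18, O:1.
In Hill order: C8H18O.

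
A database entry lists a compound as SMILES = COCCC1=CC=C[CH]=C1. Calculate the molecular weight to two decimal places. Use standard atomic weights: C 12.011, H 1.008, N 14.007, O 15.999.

136.19 g/mol

First, the molecular formula is C9H12O (counting implicit H from valence).
  C: 9 × 12.011 = 108.099
  H: 12 × 1.008 = 12.096
  O: 1 × 15.999 = 15.999
Sum: 9×12.011 + 12×1.008 + 1×15.999 = 136.194 → 136.19 g/mol.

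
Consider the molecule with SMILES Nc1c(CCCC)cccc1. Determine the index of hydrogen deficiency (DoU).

4

Molecular formula: C10H15N.
DoU = (2C + 2 + N − H − X) / 2, where X is the halogen count and O/S are ignored.
    = (2·10 + 2 + 1 − 15 − 0) / 2 = 8 / 2 = 4.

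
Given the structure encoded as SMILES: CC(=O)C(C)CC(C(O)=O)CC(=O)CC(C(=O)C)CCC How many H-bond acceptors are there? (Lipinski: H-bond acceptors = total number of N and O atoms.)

5

N atoms: 0; O atoms: 5.
Lipinski HBA = 0 + 5 = 5.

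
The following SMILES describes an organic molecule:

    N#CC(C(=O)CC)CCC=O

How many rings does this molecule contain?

0

In SMILES, each pair of matching ring-closure digits denotes one ring-closing bond; the number of such bonds equals the number of independent rings.
Ring-closure bonds here: 0.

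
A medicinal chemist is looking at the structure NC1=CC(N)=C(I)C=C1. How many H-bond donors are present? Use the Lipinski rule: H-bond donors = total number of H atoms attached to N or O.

Donors: find every N or O and count the H atoms it carries.
  atom 1 (N): bond orders sum to 1 → 2 H
  atom 5 (N): bond orders sum to 1 → 2 H
Lipinski HBD = 4.

4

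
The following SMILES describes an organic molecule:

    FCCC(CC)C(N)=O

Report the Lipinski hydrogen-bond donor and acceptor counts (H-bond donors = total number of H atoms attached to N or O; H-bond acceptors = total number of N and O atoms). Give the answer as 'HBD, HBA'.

Donors: find every N or O and count the H atoms it carries.
  atom 8 (N): bond orders sum to 1 → 2 H
  atom 9 (O): bond orders sum to 2 → 0 H
Lipinski HBD = 2.
Acceptors: N atoms = 1, O atoms = 1 → HBA = 2.

2, 2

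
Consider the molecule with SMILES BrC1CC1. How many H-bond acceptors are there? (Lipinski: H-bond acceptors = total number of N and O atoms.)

0

N atoms: 0; O atoms: 0.
Lipinski HBA = 0 + 0 = 0.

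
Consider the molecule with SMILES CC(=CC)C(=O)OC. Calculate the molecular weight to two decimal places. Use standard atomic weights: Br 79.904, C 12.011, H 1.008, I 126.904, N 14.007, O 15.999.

First, the molecular formula is C6H10O2 (counting implicit H from valence).
  C: 6 × 12.011 = 72.066
  H: 10 × 1.008 = 10.080
  O: 2 × 15.999 = 31.998
Sum: 6×12.011 + 10×1.008 + 2×15.999 = 114.144 → 114.14 g/mol.

114.14 g/mol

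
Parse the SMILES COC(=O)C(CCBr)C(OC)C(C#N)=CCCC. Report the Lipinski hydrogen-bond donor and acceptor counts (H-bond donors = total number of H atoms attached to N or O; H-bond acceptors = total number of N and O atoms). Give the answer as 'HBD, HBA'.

Donors: find every N or O and count the H atoms it carries.
  atom 2 (O): bond orders sum to 2 → 0 H
  atom 4 (O): bond orders sum to 2 → 0 H
  atom 10 (O): bond orders sum to 2 → 0 H
  atom 14 (N): bond orders sum to 3 → 0 H
Lipinski HBD = 0.
Acceptors: N atoms = 1, O atoms = 3 → HBA = 4.

0, 4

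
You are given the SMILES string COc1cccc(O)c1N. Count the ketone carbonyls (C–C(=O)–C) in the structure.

0

Scan the SMILES for the ketone motif — none present.
Groups that are present: 1 ether, 1 hydroxyl, 1 primary amine.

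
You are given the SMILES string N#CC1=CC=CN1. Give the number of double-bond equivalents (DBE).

Molecular formula: C5H4N2.
DoU = (2C + 2 + N − H − X) / 2, where X is the halogen count and O/S are ignored.
    = (2·5 + 2 + 2 − 4 − 0) / 2 = 10 / 2 = 5.

5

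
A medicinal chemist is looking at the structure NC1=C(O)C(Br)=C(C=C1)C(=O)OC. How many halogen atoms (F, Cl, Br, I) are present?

Halogen atoms appear at heavy-atom position 6 (1×Br).
Other groups present: 1 ester, 1 hydroxyl, 1 primary amine.
Halogen count: 1.

1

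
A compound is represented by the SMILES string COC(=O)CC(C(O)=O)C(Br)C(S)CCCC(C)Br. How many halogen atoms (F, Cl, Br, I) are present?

Halogen atoms appear at heavy-atom positions 11, 19 (2×Br).
Other groups present: 1 carboxylic acid, 1 ester, 1 thiol.
Halogen count: 2.

2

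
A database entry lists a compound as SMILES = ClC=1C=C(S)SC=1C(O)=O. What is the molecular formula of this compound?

Walk through each heavy atom and fill implicit hydrogens from standard valence (C 4, N 3, O 2, S 2, halogen 1):
  atom 1: Cl (halogen, monovalent) → 0 H
  atom 2: C, bond orders sum to 4 (valence 4) → 0 H
  atom 3: C, bond orders sum to 3 (valence 4) → 1 H
  atom 4: C, bond orders sum to 4 (valence 4) → 0 H
  atom 5: S, bond orders sum to 1 (valence 2) → 1 H
  atom 6: S, bond orders sum to 2 (valence 2) → 0 H
  atom 7: C, bond orders sum to 4 (valence 4) → 0 H
  atom 8: C, bond orders sum to 4 (valence 4) → 0 H
  atom 9: O, bond orders sum to 1 (valence 2) → 1 H
  atom 10: O, bond orders sum to 2 (valence 2) → 0 H
Totals → C:5, H:3, Cl:1, O:2, S:2.
In Hill order: C5H3ClO2S2.

C5H3ClO2S2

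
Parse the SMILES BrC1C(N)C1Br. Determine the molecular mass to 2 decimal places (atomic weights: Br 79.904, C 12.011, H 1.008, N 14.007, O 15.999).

First, the molecular formula is C3H5Br2N (counting implicit H from valence).
  Br: 2 × 79.904 = 159.808
  C: 3 × 12.011 = 36.033
  H: 5 × 1.008 = 5.040
  N: 1 × 14.007 = 14.007
Sum: 2×79.904 + 3×12.011 + 5×1.008 + 1×14.007 = 214.888 → 214.89 g/mol.

214.89 g/mol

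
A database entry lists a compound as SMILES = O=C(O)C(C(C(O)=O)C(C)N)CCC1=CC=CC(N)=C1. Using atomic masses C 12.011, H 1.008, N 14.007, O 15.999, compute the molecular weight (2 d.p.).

First, the molecular formula is C14H20N2O4 (counting implicit H from valence).
  C: 14 × 12.011 = 168.154
  H: 20 × 1.008 = 20.160
  N: 2 × 14.007 = 28.014
  O: 4 × 15.999 = 63.996
Sum: 14×12.011 + 20×1.008 + 2×14.007 + 4×15.999 = 280.324 → 280.32 g/mol.

280.32 g/mol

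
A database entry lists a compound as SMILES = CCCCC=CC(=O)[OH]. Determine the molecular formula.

Walk through each heavy atom and fill implicit hydrogens from standard valence (C 4, N 3, O 2, S 2, halogen 1):
  atom 1: C, bond orders sum to 1 (valence 4) → 3 H
  atom 2: C, bond orders sum to 2 (valence 4) → 2 H
  atom 3: C, bond orders sum to 2 (valence 4) → 2 H
  atom 4: C, bond orders sum to 2 (valence 4) → 2 H
  atom 5: C, bond orders sum to 3 (valence 4) → 1 H
  atom 6: C, bond orders sum to 3 (valence 4) → 1 H
  atom 7: C, bond orders sum to 4 (valence 4) → 0 H
  atom 8: O, bond orders sum to 2 (valence 2) → 0 H
  atom 9: O with explicit H count 1
Totals → C:7, H:12, O:2.

C7H12O2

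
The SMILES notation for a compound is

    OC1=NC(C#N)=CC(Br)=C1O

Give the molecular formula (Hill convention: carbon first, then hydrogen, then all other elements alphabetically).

Walk through each heavy atom and fill implicit hydrogens from standard valence (C 4, N 3, O 2, S 2, halogen 1):
  atom 1: O, bond orders sum to 1 (valence 2) → 1 H
  atom 2: C, bond orders sum to 4 (valence 4) → 0 H
  atom 3: N, bond orders sum to 3 (valence 3) → 0 H
  atom 4: C, bond orders sum to 4 (valence 4) → 0 H
  atom 5: C, bond orders sum to 4 (valence 4) → 0 H
  atom 6: N, bond orders sum to 3 (valence 3) → 0 H
  atom 7: C, bond orders sum to 3 (valence 4) → 1 H
  atom 8: C, bond orders sum to 4 (valence 4) → 0 H
  atom 9: Br (halogen, monovalent) → 0 H
  atom 10: C, bond orders sum to 4 (valence 4) → 0 H
  atom 11: O, bond orders sum to 1 (valence 2) → 1 H
Totals → C:6, H:3, Br:1, N:2, O:2.
In Hill order: C6H3BrN2O2.

C6H3BrN2O2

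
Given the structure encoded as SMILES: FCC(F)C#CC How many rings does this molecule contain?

In SMILES, each pair of matching ring-closure digits denotes one ring-closing bond; the number of such bonds equals the number of independent rings.
Ring-closure bonds here: 0.

0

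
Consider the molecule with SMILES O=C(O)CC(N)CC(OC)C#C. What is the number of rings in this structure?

In SMILES, each pair of matching ring-closure digits denotes one ring-closing bond; the number of such bonds equals the number of independent rings.
Ring-closure bonds here: 0.

0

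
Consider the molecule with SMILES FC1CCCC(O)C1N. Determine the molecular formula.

C6H12FNO

Walk through each heavy atom and fill implicit hydrogens from standard valence (C 4, N 3, O 2, S 2, halogen 1):
  atom 1: F (halogen, monovalent) → 0 H
  atom 2: C, bond orders sum to 3 (valence 4) → 1 H
  atom 3: C, bond orders sum to 2 (valence 4) → 2 H
  atom 4: C, bond orders sum to 2 (valence 4) → 2 H
  atom 5: C, bond orders sum to 2 (valence 4) → 2 H
  atom 6: C, bond orders sum to 3 (valence 4) → 1 H
  atom 7: O, bond orders sum to 1 (valence 2) → 1 H
  atom 8: C, bond orders sum to 3 (valence 4) → 1 H
  atom 9: N, bond orders sum to 1 (valence 3) → 2 H
Totals → C:6, H:12, F:1, N:1, O:1.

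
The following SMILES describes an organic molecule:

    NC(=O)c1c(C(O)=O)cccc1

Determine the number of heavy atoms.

12

Every atom symbol written in the SMILES (organic subset) is one heavy atom; implicit H are not written.
Heavy atoms by element → C:8, N:1, O:3.
Total: 12.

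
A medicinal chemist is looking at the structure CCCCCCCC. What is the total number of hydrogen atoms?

Walk through each heavy atom and fill implicit hydrogens from standard valence (C 4, N 3, O 2, S 2, halogen 1):
  atom 1: C, bond orders sum to 1 (valence 4) → 3 H
  atom 2: C, bond orders sum to 2 (valence 4) → 2 H
  atom 3: C, bond orders sum to 2 (valence 4) → 2 H
  atom 4: C, bond orders sum to 2 (valence 4) → 2 H
  atom 5: C, bond orders sum to 2 (valence 4) → 2 H
  atom 6: C, bond orders sum to 2 (valence 4) → 2 H
  atom 7: C, bond orders sum to 2 (valence 4) → 2 H
  atom 8: C, bond orders sum to 1 (valence 4) → 3 H
Total hydrogens: 18.

18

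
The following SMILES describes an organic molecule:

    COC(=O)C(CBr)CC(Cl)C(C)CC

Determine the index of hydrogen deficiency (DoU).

Degree of unsaturation = (number of rings) + (number of π bonds).
Ring closures in the SMILES: 0.
π bonds: 1 double bond (each 1 DoU) → 1 DoU from unsaturation.
Total DoU = 0 + 1 = 1.

1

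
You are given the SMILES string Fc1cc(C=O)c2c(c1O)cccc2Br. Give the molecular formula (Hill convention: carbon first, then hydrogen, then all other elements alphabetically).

Walk through each heavy atom and fill implicit hydrogens from standard valence (C 4, N 3, O 2, S 2, halogen 1); for lowercase aromatic atoms, an aromatic c carries 1 H when it has two neighbours and 0 H with three, and aromatic n carries 0 H:
  atom 1: F (halogen, monovalent) → 0 H
  atom 2: aromatic c, 3 neighbours → 0 H
  atom 3: aromatic c, 2 neighbours → 1 H
  atom 4: aromatic c, 3 neighbours → 0 H
  atom 5: C, bond orders sum to 3 (valence 4) → 1 H
  atom 6: O, bond orders sum to 2 (valence 2) → 0 H
  atom 7: aromatic c, 3 neighbours → 0 H
  atom 8: aromatic c, 3 neighbours → 0 H
  atom 9: aromatic c, 3 neighbours → 0 H
  atom 10: O, bond orders sum to 1 (valence 2) → 1 H
  atom 11: aromatic c, 2 neighbours → 1 H
  atom 12: aromatic c, 2 neighbours → 1 H
  atom 13: aromatic c, 2 neighbours → 1 H
  atom 14: aromatic c, 3 neighbours → 0 H
  atom 15: Br (halogen, monovalent) → 0 H
Totals → C:11, H:6, Br:1, F:1, O:2.

C11H6BrFO2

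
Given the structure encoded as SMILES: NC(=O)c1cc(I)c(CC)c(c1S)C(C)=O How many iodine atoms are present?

Scan the SMILES for I atoms (remember two-letter symbols like Cl and Br are single atoms).
Iodine count: 1.

1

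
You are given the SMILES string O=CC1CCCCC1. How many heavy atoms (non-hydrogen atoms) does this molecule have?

8

Every atom symbol written in the SMILES (organic subset) is one heavy atom; implicit H are not written.
Heavy atoms by element → C:7, O:1.
Total: 8.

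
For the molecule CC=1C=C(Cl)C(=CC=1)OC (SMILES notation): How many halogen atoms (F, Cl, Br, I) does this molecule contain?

1

Halogen atoms appear at heavy-atom position 5 (1×Cl).
Other groups present: 1 ether.
Halogen count: 1.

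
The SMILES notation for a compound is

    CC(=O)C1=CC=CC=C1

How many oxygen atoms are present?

Scan the SMILES for O atoms (remember two-letter symbols like Cl and Br are single atoms).
Oxygen count: 1.

1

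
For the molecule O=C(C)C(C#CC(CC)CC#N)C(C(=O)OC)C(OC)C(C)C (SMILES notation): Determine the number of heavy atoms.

Every atom symbol written in the SMILES (organic subset) is one heavy atom; implicit H are not written.
Heavy atoms by element → C:18, N:1, O:4.
Total: 23.

23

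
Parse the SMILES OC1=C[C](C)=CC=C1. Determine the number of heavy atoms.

Every atom symbol written in the SMILES (organic subset) is one heavy atom; implicit H are not written.
Heavy atoms by element → C:7, O:1.
Total: 8.

8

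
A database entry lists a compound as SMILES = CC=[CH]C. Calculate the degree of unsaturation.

Degree of unsaturation = (number of rings) + (number of π bonds).
Ring closures in the SMILES: 0.
π bonds: 1 double bond (each 1 DoU) → 1 DoU from unsaturation.
Total DoU = 0 + 1 = 1.

1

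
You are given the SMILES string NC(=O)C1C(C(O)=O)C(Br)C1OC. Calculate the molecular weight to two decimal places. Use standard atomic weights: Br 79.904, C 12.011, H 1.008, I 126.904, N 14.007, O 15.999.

First, the molecular formula is C7H10BrNO4 (counting implicit H from valence).
  Br: 1 × 79.904 = 79.904
  C: 7 × 12.011 = 84.077
  H: 10 × 1.008 = 10.080
  N: 1 × 14.007 = 14.007
  O: 4 × 15.999 = 63.996
Sum: 1×79.904 + 7×12.011 + 10×1.008 + 1×14.007 + 4×15.999 = 252.064 → 252.06 g/mol.

252.06 g/mol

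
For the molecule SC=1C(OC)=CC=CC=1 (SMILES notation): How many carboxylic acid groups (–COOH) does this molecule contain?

Scan the SMILES for the carboxylic acid motif — none present.
Groups that are present: 1 ether, 1 thiol.

0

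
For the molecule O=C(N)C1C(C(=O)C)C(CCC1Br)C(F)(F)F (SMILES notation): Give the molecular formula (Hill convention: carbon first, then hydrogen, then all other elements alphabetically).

Walk through each heavy atom and fill implicit hydrogens from standard valence (C 4, N 3, O 2, S 2, halogen 1):
  atom 1: O, bond orders sum to 2 (valence 2) → 0 H
  atom 2: C, bond orders sum to 4 (valence 4) → 0 H
  atom 3: N, bond orders sum to 1 (valence 3) → 2 H
  atom 4: C, bond orders sum to 3 (valence 4) → 1 H
  atom 5: C, bond orders sum to 3 (valence 4) → 1 H
  atom 6: C, bond orders sum to 4 (valence 4) → 0 H
  atom 7: O, bond orders sum to 2 (valence 2) → 0 H
  atom 8: C, bond orders sum to 1 (valence 4) → 3 H
  atom 9: C, bond orders sum to 3 (valence 4) → 1 H
  atom 10: C, bond orders sum to 2 (valence 4) → 2 H
  atom 11: C, bond orders sum to 2 (valence 4) → 2 H
  atom 12: C, bond orders sum to 3 (valence 4) → 1 H
  atom 13: Br (halogen, monovalent) → 0 H
  atom 14: C, bond orders sum to 4 (valence 4) → 0 H
  atom 15: F (halogen, monovalent) → 0 H
  atom 16: F (halogen, monovalent) → 0 H
  atom 17: F (halogen, monovalent) → 0 H
Totals → C:10, H:13, Br:1, F:3, N:1, O:2.

C10H13BrF3NO2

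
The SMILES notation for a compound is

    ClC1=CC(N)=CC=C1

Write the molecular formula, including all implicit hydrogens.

Walk through each heavy atom and fill implicit hydrogens from standard valence (C 4, N 3, O 2, S 2, halogen 1):
  atom 1: Cl (halogen, monovalent) → 0 H
  atom 2: C, bond orders sum to 4 (valence 4) → 0 H
  atom 3: C, bond orders sum to 3 (valence 4) → 1 H
  atom 4: C, bond orders sum to 4 (valence 4) → 0 H
  atom 5: N, bond orders sum to 1 (valence 3) → 2 H
  atom 6: C, bond orders sum to 3 (valence 4) → 1 H
  atom 7: C, bond orders sum to 3 (valence 4) → 1 H
  atom 8: C, bond orders sum to 3 (valence 4) → 1 H
Totals → C:6, H:6, Cl:1, N:1.

C6H6ClN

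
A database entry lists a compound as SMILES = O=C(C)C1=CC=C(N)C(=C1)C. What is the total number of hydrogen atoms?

Walk through each heavy atom and fill implicit hydrogens from standard valence (C 4, N 3, O 2, S 2, halogen 1):
  atom 1: O, bond orders sum to 2 (valence 2) → 0 H
  atom 2: C, bond orders sum to 4 (valence 4) → 0 H
  atom 3: C, bond orders sum to 1 (valence 4) → 3 H
  atom 4: C, bond orders sum to 4 (valence 4) → 0 H
  atom 5: C, bond orders sum to 3 (valence 4) → 1 H
  atom 6: C, bond orders sum to 3 (valence 4) → 1 H
  atom 7: C, bond orders sum to 4 (valence 4) → 0 H
  atom 8: N, bond orders sum to 1 (valence 3) → 2 H
  atom 9: C, bond orders sum to 4 (valence 4) → 0 H
  atom 10: C, bond orders sum to 3 (valence 4) → 1 H
  atom 11: C, bond orders sum to 1 (valence 4) → 3 H
Total hydrogens: 11.

11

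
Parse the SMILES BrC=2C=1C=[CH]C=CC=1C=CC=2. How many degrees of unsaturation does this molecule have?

Degree of unsaturation = (number of rings) + (number of π bonds).
Ring closures in the SMILES: 2.
π bonds: 5 double bonds (each 1 DoU) → 5 DoU from unsaturation.
Total DoU = 2 + 5 = 7.

7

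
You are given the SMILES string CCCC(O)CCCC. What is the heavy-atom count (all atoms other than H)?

Every atom symbol written in the SMILES (organic subset) is one heavy atom; implicit H are not written.
Heavy atoms by element → C:8, O:1.
Total: 9.

9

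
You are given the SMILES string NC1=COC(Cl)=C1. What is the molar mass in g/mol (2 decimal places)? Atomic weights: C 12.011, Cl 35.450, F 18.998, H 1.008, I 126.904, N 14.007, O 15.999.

First, the molecular formula is C4H4ClNO (counting implicit H from valence).
  C: 4 × 12.011 = 48.044
  Cl: 1 × 35.450 = 35.450
  H: 4 × 1.008 = 4.032
  N: 1 × 14.007 = 14.007
  O: 1 × 15.999 = 15.999
Sum: 4×12.011 + 1×35.450 + 4×1.008 + 1×14.007 + 1×15.999 = 117.532 → 117.53 g/mol.

117.53 g/mol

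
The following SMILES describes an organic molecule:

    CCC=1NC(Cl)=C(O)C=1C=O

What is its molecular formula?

C7H8ClNO2

Walk through each heavy atom and fill implicit hydrogens from standard valence (C 4, N 3, O 2, S 2, halogen 1):
  atom 1: C, bond orders sum to 1 (valence 4) → 3 H
  atom 2: C, bond orders sum to 2 (valence 4) → 2 H
  atom 3: C, bond orders sum to 4 (valence 4) → 0 H
  atom 4: N, bond orders sum to 2 (valence 3) → 1 H
  atom 5: C, bond orders sum to 4 (valence 4) → 0 H
  atom 6: Cl (halogen, monovalent) → 0 H
  atom 7: C, bond orders sum to 4 (valence 4) → 0 H
  atom 8: O, bond orders sum to 1 (valence 2) → 1 H
  atom 9: C, bond orders sum to 4 (valence 4) → 0 H
  atom 10: C, bond orders sum to 3 (valence 4) → 1 H
  atom 11: O, bond orders sum to 2 (valence 2) → 0 H
Totals → C:7, H:8, Cl:1, N:1, O:2.
In Hill order: C7H8ClNO2.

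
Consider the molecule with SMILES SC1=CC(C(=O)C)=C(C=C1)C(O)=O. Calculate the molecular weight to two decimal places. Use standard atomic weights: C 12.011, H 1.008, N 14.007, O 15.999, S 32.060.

First, the molecular formula is C9H8O3S (counting implicit H from valence).
  C: 9 × 12.011 = 108.099
  H: 8 × 1.008 = 8.064
  O: 3 × 15.999 = 47.997
  S: 1 × 32.060 = 32.060
Sum: 9×12.011 + 8×1.008 + 3×15.999 + 1×32.060 = 196.220 → 196.22 g/mol.

196.22 g/mol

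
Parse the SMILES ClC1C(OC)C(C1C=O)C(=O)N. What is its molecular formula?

C7H10ClNO3

Walk through each heavy atom and fill implicit hydrogens from standard valence (C 4, N 3, O 2, S 2, halogen 1):
  atom 1: Cl (halogen, monovalent) → 0 H
  atom 2: C, bond orders sum to 3 (valence 4) → 1 H
  atom 3: C, bond orders sum to 3 (valence 4) → 1 H
  atom 4: O, bond orders sum to 2 (valence 2) → 0 H
  atom 5: C, bond orders sum to 1 (valence 4) → 3 H
  atom 6: C, bond orders sum to 3 (valence 4) → 1 H
  atom 7: C, bond orders sum to 3 (valence 4) → 1 H
  atom 8: C, bond orders sum to 3 (valence 4) → 1 H
  atom 9: O, bond orders sum to 2 (valence 2) → 0 H
  atom 10: C, bond orders sum to 4 (valence 4) → 0 H
  atom 11: O, bond orders sum to 2 (valence 2) → 0 H
  atom 12: N, bond orders sum to 1 (valence 3) → 2 H
Totals → C:7, H:10, Cl:1, N:1, O:3.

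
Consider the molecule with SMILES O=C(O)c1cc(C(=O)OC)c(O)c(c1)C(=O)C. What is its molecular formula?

C11H10O6

Walk through each heavy atom and fill implicit hydrogens from standard valence (C 4, N 3, O 2, S 2, halogen 1); for lowercase aromatic atoms, an aromatic c carries 1 H when it has two neighbours and 0 H with three, and aromatic n carries 0 H:
  atom 1: O, bond orders sum to 2 (valence 2) → 0 H
  atom 2: C, bond orders sum to 4 (valence 4) → 0 H
  atom 3: O, bond orders sum to 1 (valence 2) → 1 H
  atom 4: aromatic c, 3 neighbours → 0 H
  atom 5: aromatic c, 2 neighbours → 1 H
  atom 6: aromatic c, 3 neighbours → 0 H
  atom 7: C, bond orders sum to 4 (valence 4) → 0 H
  atom 8: O, bond orders sum to 2 (valence 2) → 0 H
  atom 9: O, bond orders sum to 2 (valence 2) → 0 H
  atom 10: C, bond orders sum to 1 (valence 4) → 3 H
  atom 11: aromatic c, 3 neighbours → 0 H
  atom 12: O, bond orders sum to 1 (valence 2) → 1 H
  atom 13: aromatic c, 3 neighbours → 0 H
  atom 14: aromatic c, 2 neighbours → 1 H
  atom 15: C, bond orders sum to 4 (valence 4) → 0 H
  atom 16: O, bond orders sum to 2 (valence 2) → 0 H
  atom 17: C, bond orders sum to 1 (valence 4) → 3 H
Totals → C:11, H:10, O:6.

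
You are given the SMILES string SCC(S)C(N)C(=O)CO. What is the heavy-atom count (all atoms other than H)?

10

Every atom symbol written in the SMILES (organic subset) is one heavy atom; implicit H are not written.
Heavy atoms by element → C:5, N:1, O:2, S:2.
Total: 10.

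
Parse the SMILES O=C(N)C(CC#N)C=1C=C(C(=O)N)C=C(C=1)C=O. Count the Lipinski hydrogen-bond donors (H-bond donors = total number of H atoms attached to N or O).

Donors: find every N or O and count the H atoms it carries.
  atom 1 (O): bond orders sum to 2 → 0 H
  atom 3 (N): bond orders sum to 1 → 2 H
  atom 7 (N): bond orders sum to 3 → 0 H
  atom 12 (O): bond orders sum to 2 → 0 H
  atom 13 (N): bond orders sum to 1 → 2 H
  atom 18 (O): bond orders sum to 2 → 0 H
Lipinski HBD = 4.

4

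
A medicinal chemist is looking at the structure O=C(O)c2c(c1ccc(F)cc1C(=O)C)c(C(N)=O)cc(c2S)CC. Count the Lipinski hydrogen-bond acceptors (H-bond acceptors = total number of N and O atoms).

N atoms: 1; O atoms: 4.
Lipinski HBA = 1 + 4 = 5.

5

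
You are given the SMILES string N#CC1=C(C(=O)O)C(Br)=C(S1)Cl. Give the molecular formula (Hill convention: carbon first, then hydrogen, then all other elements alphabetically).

C6HBrClNO2S

Walk through each heavy atom and fill implicit hydrogens from standard valence (C 4, N 3, O 2, S 2, halogen 1):
  atom 1: N, bond orders sum to 3 (valence 3) → 0 H
  atom 2: C, bond orders sum to 4 (valence 4) → 0 H
  atom 3: C, bond orders sum to 4 (valence 4) → 0 H
  atom 4: C, bond orders sum to 4 (valence 4) → 0 H
  atom 5: C, bond orders sum to 4 (valence 4) → 0 H
  atom 6: O, bond orders sum to 2 (valence 2) → 0 H
  atom 7: O, bond orders sum to 1 (valence 2) → 1 H
  atom 8: C, bond orders sum to 4 (valence 4) → 0 H
  atom 9: Br (halogen, monovalent) → 0 H
  atom 10: C, bond orders sum to 4 (valence 4) → 0 H
  atom 11: S, bond orders sum to 2 (valence 2) → 0 H
  atom 12: Cl (halogen, monovalent) → 0 H
Totals → C:6, H:1, Br:1, Cl:1, N:1, O:2, S:1.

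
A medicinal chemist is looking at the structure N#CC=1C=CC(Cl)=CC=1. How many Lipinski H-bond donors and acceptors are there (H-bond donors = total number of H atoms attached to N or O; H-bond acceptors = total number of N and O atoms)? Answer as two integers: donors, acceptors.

Donors: find every N or O and count the H atoms it carries.
  atom 1 (N): bond orders sum to 3 → 0 H
Lipinski HBD = 0.
Acceptors: N atoms = 1, O atoms = 0 → HBA = 1.

0, 1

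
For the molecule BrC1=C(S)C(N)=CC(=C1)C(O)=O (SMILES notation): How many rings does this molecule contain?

In SMILES, each pair of matching ring-closure digits denotes one ring-closing bond; the number of such bonds equals the number of independent rings.
Ring-closure bonds here: 1.

1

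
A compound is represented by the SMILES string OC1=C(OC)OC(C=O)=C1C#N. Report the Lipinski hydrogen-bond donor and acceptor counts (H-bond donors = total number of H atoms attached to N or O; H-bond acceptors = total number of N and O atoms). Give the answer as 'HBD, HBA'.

Donors: find every N or O and count the H atoms it carries.
  atom 1 (O): bond orders sum to 1 → 1 H
  atom 4 (O): bond orders sum to 2 → 0 H
  atom 6 (O): bond orders sum to 2 → 0 H
  atom 9 (O): bond orders sum to 2 → 0 H
  atom 12 (N): bond orders sum to 3 → 0 H
Lipinski HBD = 1.
Acceptors: N atoms = 1, O atoms = 4 → HBA = 5.

1, 5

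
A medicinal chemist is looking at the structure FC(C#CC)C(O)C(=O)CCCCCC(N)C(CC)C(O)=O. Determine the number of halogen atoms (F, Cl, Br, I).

Halogen atoms appear at heavy-atom position 1 (1×F).
Other groups present: 1 alkyne, 1 carboxylic acid, 1 hydroxyl, 1 ketone, 1 primary amine.
Halogen count: 1.

1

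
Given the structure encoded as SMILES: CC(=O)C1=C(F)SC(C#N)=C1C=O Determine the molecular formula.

Walk through each heavy atom and fill implicit hydrogens from standard valence (C 4, N 3, O 2, S 2, halogen 1):
  atom 1: C, bond orders sum to 1 (valence 4) → 3 H
  atom 2: C, bond orders sum to 4 (valence 4) → 0 H
  atom 3: O, bond orders sum to 2 (valence 2) → 0 H
  atom 4: C, bond orders sum to 4 (valence 4) → 0 H
  atom 5: C, bond orders sum to 4 (valence 4) → 0 H
  atom 6: F (halogen, monovalent) → 0 H
  atom 7: S, bond orders sum to 2 (valence 2) → 0 H
  atom 8: C, bond orders sum to 4 (valence 4) → 0 H
  atom 9: C, bond orders sum to 4 (valence 4) → 0 H
  atom 10: N, bond orders sum to 3 (valence 3) → 0 H
  atom 11: C, bond orders sum to 4 (valence 4) → 0 H
  atom 12: C, bond orders sum to 3 (valence 4) → 1 H
  atom 13: O, bond orders sum to 2 (valence 2) → 0 H
Totals → C:8, H:4, F:1, N:1, O:2, S:1.

C8H4FNO2S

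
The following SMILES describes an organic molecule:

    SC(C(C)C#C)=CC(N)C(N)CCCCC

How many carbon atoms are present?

13

Count every carbon token in the SMILES (each C, including those in ring-closure positions and inside branches).
Carbon count: 13.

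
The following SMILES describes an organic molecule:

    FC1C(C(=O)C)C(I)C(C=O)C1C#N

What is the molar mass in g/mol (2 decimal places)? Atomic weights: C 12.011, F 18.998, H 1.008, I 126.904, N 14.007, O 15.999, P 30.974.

First, the molecular formula is C9H9FINO2 (counting implicit H from valence).
  C: 9 × 12.011 = 108.099
  F: 1 × 18.998 = 18.998
  H: 9 × 1.008 = 9.072
  I: 1 × 126.904 = 126.904
  N: 1 × 14.007 = 14.007
  O: 2 × 15.999 = 31.998
Sum: 9×12.011 + 1×18.998 + 9×1.008 + 1×126.904 + 1×14.007 + 2×15.999 = 309.078 → 309.08 g/mol.

309.08 g/mol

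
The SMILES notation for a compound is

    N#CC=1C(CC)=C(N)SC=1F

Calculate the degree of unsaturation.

Molecular formula: C7H7FN2S.
DoU = (2C + 2 + N − H − X) / 2, where X is the halogen count and O/S are ignored.
    = (2·7 + 2 + 2 − 7 − 1) / 2 = 10 / 2 = 5.

5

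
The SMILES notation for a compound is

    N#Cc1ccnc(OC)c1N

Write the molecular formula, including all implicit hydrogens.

C7H7N3O

Walk through each heavy atom and fill implicit hydrogens from standard valence (C 4, N 3, O 2, S 2, halogen 1); for lowercase aromatic atoms, an aromatic c carries 1 H when it has two neighbours and 0 H with three, and aromatic n carries 0 H:
  atom 1: N, bond orders sum to 3 (valence 3) → 0 H
  atom 2: C, bond orders sum to 4 (valence 4) → 0 H
  atom 3: aromatic c, 3 neighbours → 0 H
  atom 4: aromatic c, 2 neighbours → 1 H
  atom 5: aromatic c, 2 neighbours → 1 H
  atom 6: aromatic n, 2 neighbours → 0 H
  atom 7: aromatic c, 3 neighbours → 0 H
  atom 8: O, bond orders sum to 2 (valence 2) → 0 H
  atom 9: C, bond orders sum to 1 (valence 4) → 3 H
  atom 10: aromatic c, 3 neighbours → 0 H
  atom 11: N, bond orders sum to 1 (valence 3) → 2 H
Totals → C:7, H:7, N:3, O:1.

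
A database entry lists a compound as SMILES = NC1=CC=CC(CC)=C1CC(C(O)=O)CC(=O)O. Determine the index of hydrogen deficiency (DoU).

Degree of unsaturation = (number of rings) + (number of π bonds).
Ring closures in the SMILES: 1.
π bonds: 5 double bonds (each 1 DoU) → 5 DoU from unsaturation.
Total DoU = 1 + 5 = 6.

6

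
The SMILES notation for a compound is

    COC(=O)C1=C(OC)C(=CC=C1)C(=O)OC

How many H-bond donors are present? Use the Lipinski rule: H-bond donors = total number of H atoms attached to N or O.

0

Donors: find every N or O and count the H atoms it carries.
  atom 2 (O): bond orders sum to 2 → 0 H
  atom 4 (O): bond orders sum to 2 → 0 H
  atom 7 (O): bond orders sum to 2 → 0 H
  atom 14 (O): bond orders sum to 2 → 0 H
  atom 15 (O): bond orders sum to 2 → 0 H
Lipinski HBD = 0.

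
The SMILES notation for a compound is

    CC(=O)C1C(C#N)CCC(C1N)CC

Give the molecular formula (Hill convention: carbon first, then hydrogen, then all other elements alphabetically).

Walk through each heavy atom and fill implicit hydrogens from standard valence (C 4, N 3, O 2, S 2, halogen 1):
  atom 1: C, bond orders sum to 1 (valence 4) → 3 H
  atom 2: C, bond orders sum to 4 (valence 4) → 0 H
  atom 3: O, bond orders sum to 2 (valence 2) → 0 H
  atom 4: C, bond orders sum to 3 (valence 4) → 1 H
  atom 5: C, bond orders sum to 3 (valence 4) → 1 H
  atom 6: C, bond orders sum to 4 (valence 4) → 0 H
  atom 7: N, bond orders sum to 3 (valence 3) → 0 H
  atom 8: C, bond orders sum to 2 (valence 4) → 2 H
  atom 9: C, bond orders sum to 2 (valence 4) → 2 H
  atom 10: C, bond orders sum to 3 (valence 4) → 1 H
  atom 11: C, bond orders sum to 3 (valence 4) → 1 H
  atom 12: N, bond orders sum to 1 (valence 3) → 2 H
  atom 13: C, bond orders sum to 2 (valence 4) → 2 H
  atom 14: C, bond orders sum to 1 (valence 4) → 3 H
Totals → C:11, H:18, N:2, O:1.

C11H18N2O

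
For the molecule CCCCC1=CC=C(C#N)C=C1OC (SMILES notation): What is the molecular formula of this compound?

Walk through each heavy atom and fill implicit hydrogens from standard valence (C 4, N 3, O 2, S 2, halogen 1):
  atom 1: C, bond orders sum to 1 (valence 4) → 3 H
  atom 2: C, bond orders sum to 2 (valence 4) → 2 H
  atom 3: C, bond orders sum to 2 (valence 4) → 2 H
  atom 4: C, bond orders sum to 2 (valence 4) → 2 H
  atom 5: C, bond orders sum to 4 (valence 4) → 0 H
  atom 6: C, bond orders sum to 3 (valence 4) → 1 H
  atom 7: C, bond orders sum to 3 (valence 4) → 1 H
  atom 8: C, bond orders sum to 4 (valence 4) → 0 H
  atom 9: C, bond orders sum to 4 (valence 4) → 0 H
  atom 10: N, bond orders sum to 3 (valence 3) → 0 H
  atom 11: C, bond orders sum to 3 (valence 4) → 1 H
  atom 12: C, bond orders sum to 4 (valence 4) → 0 H
  atom 13: O, bond orders sum to 2 (valence 2) → 0 H
  atom 14: C, bond orders sum to 1 (valence 4) → 3 H
Totals → C:12, H:15, N:1, O:1.
In Hill order: C12H15NO.

C12H15NO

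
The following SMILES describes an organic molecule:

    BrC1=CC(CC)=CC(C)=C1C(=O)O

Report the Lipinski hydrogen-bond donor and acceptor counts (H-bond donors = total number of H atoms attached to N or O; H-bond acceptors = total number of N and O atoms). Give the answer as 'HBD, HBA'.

1, 2

Donors: find every N or O and count the H atoms it carries.
  atom 12 (O): bond orders sum to 2 → 0 H
  atom 13 (O): bond orders sum to 1 → 1 H
Lipinski HBD = 1.
Acceptors: N atoms = 0, O atoms = 2 → HBA = 2.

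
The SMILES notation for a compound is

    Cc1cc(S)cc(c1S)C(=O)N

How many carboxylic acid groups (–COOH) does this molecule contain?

Scan the SMILES for the carboxylic acid motif — none present.
Groups that are present: 1 amide, 2 thiol.

0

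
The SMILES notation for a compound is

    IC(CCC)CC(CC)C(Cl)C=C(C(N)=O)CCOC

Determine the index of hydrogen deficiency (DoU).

Degree of unsaturation = (number of rings) + (number of π bonds).
Ring closures in the SMILES: 0.
π bonds: 2 double bonds (each 1 DoU) → 2 DoU from unsaturation.
Total DoU = 0 + 2 = 2.

2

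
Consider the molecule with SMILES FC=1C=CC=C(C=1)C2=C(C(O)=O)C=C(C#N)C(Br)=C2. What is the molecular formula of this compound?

Walk through each heavy atom and fill implicit hydrogens from standard valence (C 4, N 3, O 2, S 2, halogen 1):
  atom 1: F (halogen, monovalent) → 0 H
  atom 2: C, bond orders sum to 4 (valence 4) → 0 H
  atom 3: C, bond orders sum to 3 (valence 4) → 1 H
  atom 4: C, bond orders sum to 3 (valence 4) → 1 H
  atom 5: C, bond orders sum to 3 (valence 4) → 1 H
  atom 6: C, bond orders sum to 4 (valence 4) → 0 H
  atom 7: C, bond orders sum to 3 (valence 4) → 1 H
  atom 8: C, bond orders sum to 4 (valence 4) → 0 H
  atom 9: C, bond orders sum to 4 (valence 4) → 0 H
  atom 10: C, bond orders sum to 4 (valence 4) → 0 H
  atom 11: O, bond orders sum to 1 (valence 2) → 1 H
  atom 12: O, bond orders sum to 2 (valence 2) → 0 H
  atom 13: C, bond orders sum to 3 (valence 4) → 1 H
  atom 14: C, bond orders sum to 4 (valence 4) → 0 H
  atom 15: C, bond orders sum to 4 (valence 4) → 0 H
  atom 16: N, bond orders sum to 3 (valence 3) → 0 H
  atom 17: C, bond orders sum to 4 (valence 4) → 0 H
  atom 18: Br (halogen, monovalent) → 0 H
  atom 19: C, bond orders sum to 3 (valence 4) → 1 H
Totals → C:14, H:7, Br:1, F:1, N:1, O:2.

C14H7BrFNO2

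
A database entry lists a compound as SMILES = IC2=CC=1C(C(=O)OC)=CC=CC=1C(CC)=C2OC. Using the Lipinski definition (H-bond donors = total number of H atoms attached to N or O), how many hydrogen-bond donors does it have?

Donors: find every N or O and count the H atoms it carries.
  atom 7 (O): bond orders sum to 2 → 0 H
  atom 8 (O): bond orders sum to 2 → 0 H
  atom 18 (O): bond orders sum to 2 → 0 H
Lipinski HBD = 0.

0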